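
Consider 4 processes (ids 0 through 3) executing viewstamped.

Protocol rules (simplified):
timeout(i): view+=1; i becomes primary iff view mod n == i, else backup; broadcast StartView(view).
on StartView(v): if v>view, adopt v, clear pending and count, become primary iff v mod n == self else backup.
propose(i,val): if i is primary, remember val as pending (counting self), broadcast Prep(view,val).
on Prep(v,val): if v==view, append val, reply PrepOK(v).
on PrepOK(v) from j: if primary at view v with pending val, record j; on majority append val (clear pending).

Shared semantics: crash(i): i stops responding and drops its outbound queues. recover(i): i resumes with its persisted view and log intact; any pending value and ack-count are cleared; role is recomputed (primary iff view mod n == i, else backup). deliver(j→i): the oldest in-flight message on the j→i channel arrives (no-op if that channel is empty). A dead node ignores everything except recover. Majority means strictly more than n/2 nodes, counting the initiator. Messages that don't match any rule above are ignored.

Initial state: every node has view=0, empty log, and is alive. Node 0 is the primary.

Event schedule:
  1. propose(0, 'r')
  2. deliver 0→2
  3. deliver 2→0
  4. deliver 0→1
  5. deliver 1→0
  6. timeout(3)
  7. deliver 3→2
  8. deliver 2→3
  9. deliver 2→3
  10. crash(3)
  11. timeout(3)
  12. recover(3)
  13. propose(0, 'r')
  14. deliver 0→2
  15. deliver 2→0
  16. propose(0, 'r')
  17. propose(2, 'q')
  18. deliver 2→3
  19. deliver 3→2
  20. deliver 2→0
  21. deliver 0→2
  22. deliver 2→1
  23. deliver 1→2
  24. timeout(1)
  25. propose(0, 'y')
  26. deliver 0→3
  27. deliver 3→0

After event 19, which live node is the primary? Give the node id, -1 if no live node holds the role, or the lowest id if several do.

0

step 1 propose(0,'r'): —
step 2 deliver 0→2: 2={back,v=0,log=r}
step 3 deliver 2→0: —
step 4 deliver 0→1: 1={back,v=0,log=r}
step 5 deliver 1→0: 0={prim,v=0,log=r}
step 6 timeout(3): 3={back,v=1,log=-}
step 7 deliver 3→2: 2={back,v=1,log=r}
step 8 deliver 2→3: —
step 9 deliver 2→3: —
step 10 crash(3): 3={✗back,v=1,log=-}
step 11 timeout(3): —
step 12 recover(3): 3={back,v=1,log=-}
step 13 propose(0,'r'): —
step 14 deliver 0→2: —
step 15 deliver 2→0: —
step 16 propose(0,'r'): —
step 17 propose(2,'q'): —
step 18 deliver 2→3: —
step 19 deliver 3→2: —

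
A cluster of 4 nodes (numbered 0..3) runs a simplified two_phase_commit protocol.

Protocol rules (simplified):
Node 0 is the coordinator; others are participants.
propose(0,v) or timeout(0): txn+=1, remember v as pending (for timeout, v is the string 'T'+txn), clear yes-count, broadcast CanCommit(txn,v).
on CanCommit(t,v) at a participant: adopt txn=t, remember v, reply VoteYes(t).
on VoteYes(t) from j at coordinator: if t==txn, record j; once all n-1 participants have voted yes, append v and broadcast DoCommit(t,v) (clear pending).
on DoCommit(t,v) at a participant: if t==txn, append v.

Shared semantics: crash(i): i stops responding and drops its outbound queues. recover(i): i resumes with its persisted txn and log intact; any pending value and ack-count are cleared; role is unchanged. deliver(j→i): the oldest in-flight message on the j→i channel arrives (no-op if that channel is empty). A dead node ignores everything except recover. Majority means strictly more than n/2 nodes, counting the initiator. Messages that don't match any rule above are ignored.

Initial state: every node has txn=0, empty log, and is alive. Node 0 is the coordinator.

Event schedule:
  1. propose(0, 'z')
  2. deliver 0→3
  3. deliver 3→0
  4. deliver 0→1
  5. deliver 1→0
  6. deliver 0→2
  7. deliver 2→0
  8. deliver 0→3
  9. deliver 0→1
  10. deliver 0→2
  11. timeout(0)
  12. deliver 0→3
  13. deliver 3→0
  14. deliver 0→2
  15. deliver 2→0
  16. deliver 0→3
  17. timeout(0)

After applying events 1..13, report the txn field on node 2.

after 1 — propose(0,'z'): n0:coor/t1/[-]
after 2 — deliver 0→3: n3:part/t1/[-]
after 3 — deliver 3→0: ·
after 4 — deliver 0→1: n1:part/t1/[-]
after 5 — deliver 1→0: ·
after 6 — deliver 0→2: n2:part/t1/[-]
after 7 — deliver 2→0: n0:coor/t1/[z]
after 8 — deliver 0→3: n3:part/t1/[z]
after 9 — deliver 0→1: n1:part/t1/[z]
after 10 — deliver 0→2: n2:part/t1/[z]
after 11 — timeout(0): n0:coor/t2/[z]
after 12 — deliver 0→3: n3:part/t2/[z]
after 13 — deliver 3→0: ·

1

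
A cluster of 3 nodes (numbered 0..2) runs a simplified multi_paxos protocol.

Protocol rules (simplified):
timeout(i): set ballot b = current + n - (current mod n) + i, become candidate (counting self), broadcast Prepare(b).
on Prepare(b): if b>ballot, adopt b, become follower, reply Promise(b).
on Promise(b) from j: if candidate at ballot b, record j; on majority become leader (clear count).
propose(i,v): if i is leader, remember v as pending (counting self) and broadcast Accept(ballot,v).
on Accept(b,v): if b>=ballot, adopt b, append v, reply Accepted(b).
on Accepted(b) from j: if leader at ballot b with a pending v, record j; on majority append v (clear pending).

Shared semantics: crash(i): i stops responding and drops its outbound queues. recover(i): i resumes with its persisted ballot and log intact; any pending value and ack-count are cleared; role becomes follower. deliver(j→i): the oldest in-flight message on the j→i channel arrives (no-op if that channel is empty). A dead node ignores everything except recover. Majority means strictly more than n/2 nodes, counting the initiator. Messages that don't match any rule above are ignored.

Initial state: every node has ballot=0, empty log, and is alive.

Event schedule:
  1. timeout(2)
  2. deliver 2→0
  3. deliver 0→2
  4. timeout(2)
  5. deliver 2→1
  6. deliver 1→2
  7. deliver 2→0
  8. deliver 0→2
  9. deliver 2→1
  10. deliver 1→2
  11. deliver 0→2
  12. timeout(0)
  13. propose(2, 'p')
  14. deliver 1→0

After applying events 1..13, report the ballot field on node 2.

8

1. timeout(2):  <2:cand b5 ->
2. deliver 2→0:  <0:foll b5 ->
3. deliver 0→2:  <2:lead b5 ->
4. timeout(2):  <2:cand b8 ->
5. deliver 2→1:  <1:foll b5 ->
6. deliver 1→2:  nop
7. deliver 2→0:  <0:foll b8 ->
8. deliver 0→2:  <2:lead b8 ->
9. deliver 2→1:  <1:foll b8 ->
10. deliver 1→2:  nop
11. deliver 0→2:  nop
12. timeout(0):  <0:cand b9 ->
13. propose(2,'p'):  nop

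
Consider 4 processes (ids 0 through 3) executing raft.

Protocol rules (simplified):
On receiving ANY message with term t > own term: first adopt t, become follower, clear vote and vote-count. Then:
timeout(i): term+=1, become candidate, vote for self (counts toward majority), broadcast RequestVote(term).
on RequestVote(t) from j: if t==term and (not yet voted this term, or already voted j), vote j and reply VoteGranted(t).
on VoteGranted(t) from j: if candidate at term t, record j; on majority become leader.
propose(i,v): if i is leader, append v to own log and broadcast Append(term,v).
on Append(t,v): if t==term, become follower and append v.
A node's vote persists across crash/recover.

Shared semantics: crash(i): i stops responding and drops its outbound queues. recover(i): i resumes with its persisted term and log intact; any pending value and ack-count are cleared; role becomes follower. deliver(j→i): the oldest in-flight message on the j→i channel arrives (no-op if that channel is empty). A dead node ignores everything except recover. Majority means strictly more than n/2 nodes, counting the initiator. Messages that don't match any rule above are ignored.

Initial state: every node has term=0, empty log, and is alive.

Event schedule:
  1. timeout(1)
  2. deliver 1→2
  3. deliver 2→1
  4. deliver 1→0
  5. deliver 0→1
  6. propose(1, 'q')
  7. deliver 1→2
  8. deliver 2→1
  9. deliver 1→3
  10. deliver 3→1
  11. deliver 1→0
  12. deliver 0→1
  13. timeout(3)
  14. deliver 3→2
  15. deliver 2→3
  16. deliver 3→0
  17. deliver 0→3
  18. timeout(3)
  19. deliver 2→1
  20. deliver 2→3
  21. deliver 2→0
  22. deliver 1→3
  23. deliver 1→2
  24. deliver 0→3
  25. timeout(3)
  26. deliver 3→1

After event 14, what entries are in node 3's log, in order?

e1 timeout(1): 1[cand,t=1,-]
e2 deliver 1→2: 2[foll,t=1,-]
e3 deliver 2→1: ·
e4 deliver 1→0: 0[foll,t=1,-]
e5 deliver 0→1: 1[lead,t=1,-]
e6 propose(1,'q'): 1[lead,t=1,q]
e7 deliver 1→2: 2[foll,t=1,q]
e8 deliver 2→1: ·
e9 deliver 1→3: 3[foll,t=1,-]
e10 deliver 3→1: ·
e11 deliver 1→0: 0[foll,t=1,q]
e12 deliver 0→1: ·
e13 timeout(3): 3[cand,t=2,-]
e14 deliver 3→2: 2[foll,t=2,q]

empty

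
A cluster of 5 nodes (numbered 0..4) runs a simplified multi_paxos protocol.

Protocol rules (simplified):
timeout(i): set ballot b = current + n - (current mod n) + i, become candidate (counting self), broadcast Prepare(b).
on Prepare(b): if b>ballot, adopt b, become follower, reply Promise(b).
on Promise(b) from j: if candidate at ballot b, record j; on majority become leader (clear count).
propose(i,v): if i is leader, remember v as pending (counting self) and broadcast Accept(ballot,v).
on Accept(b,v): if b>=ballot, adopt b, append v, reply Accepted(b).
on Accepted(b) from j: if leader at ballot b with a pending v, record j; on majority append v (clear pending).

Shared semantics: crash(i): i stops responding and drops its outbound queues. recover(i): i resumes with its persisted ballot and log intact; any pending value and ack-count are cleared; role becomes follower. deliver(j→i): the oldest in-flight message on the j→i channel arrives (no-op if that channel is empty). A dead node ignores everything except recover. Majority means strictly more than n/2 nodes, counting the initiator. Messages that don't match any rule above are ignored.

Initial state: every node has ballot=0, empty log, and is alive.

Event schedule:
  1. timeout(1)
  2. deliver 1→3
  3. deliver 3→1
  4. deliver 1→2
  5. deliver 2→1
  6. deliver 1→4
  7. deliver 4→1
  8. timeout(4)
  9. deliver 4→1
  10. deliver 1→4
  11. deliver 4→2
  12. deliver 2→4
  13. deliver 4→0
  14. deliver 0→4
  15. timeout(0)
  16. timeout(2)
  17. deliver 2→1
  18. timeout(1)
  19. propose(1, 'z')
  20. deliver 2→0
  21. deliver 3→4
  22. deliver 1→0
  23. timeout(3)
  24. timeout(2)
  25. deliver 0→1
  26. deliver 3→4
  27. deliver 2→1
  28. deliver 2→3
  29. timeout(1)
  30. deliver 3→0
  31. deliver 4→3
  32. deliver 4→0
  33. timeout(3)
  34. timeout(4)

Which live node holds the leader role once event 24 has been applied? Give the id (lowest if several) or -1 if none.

after 1 — timeout(1): n1:cand/b6/[-]
after 2 — deliver 1→3: n3:foll/b6/[-]
after 3 — deliver 3→1: ·
after 4 — deliver 1→2: n2:foll/b6/[-]
after 5 — deliver 2→1: n1:lead/b6/[-]
after 6 — deliver 1→4: n4:foll/b6/[-]
after 7 — deliver 4→1: ·
after 8 — timeout(4): n4:cand/b14/[-]
after 9 — deliver 4→1: n1:foll/b14/[-]
after 10 — deliver 1→4: ·
after 11 — deliver 4→2: n2:foll/b14/[-]
after 12 — deliver 2→4: n4:lead/b14/[-]
after 13 — deliver 4→0: n0:foll/b14/[-]
after 14 — deliver 0→4: ·
after 15 — timeout(0): n0:cand/b15/[-]
after 16 — timeout(2): n2:cand/b17/[-]
after 17 — deliver 2→1: n1:foll/b17/[-]
after 18 — timeout(1): n1:cand/b21/[-]
after 19 — propose(1,'z'): ·
after 20 — deliver 2→0: n0:foll/b17/[-]
after 21 — deliver 3→4: ·
after 22 — deliver 1→0: ·
after 23 — timeout(3): n3:cand/b13/[-]
after 24 — timeout(2): n2:cand/b22/[-]

4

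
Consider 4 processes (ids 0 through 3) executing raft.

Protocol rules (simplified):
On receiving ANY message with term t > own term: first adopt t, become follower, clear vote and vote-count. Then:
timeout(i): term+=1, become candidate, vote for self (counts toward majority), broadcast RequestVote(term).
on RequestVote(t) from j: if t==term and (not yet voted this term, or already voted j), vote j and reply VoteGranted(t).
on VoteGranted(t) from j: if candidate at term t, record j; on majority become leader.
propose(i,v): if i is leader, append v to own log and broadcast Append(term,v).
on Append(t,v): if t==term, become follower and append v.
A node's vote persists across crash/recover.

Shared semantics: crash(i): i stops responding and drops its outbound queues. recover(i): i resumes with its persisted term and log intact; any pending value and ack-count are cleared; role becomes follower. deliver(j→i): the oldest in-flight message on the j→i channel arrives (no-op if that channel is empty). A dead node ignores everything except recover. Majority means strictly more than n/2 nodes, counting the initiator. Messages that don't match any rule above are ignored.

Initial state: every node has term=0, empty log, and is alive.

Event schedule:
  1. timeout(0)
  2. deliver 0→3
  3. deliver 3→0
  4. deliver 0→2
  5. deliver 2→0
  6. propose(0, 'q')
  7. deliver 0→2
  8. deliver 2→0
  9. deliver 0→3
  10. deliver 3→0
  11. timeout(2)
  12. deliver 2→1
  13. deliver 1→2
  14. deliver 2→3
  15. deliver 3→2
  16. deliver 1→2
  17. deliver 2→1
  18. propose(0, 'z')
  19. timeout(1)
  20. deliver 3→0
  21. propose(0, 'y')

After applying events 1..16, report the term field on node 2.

2

[1] timeout(0) → N0(cand t1 [-])
[2] deliver 0→3 → N3(foll t1 [-])
[3] deliver 3→0 → ∅
[4] deliver 0→2 → N2(foll t1 [-])
[5] deliver 2→0 → N0(lead t1 [-])
[6] propose(0,'q') → N0(lead t1 [q])
[7] deliver 0→2 → N2(foll t1 [q])
[8] deliver 2→0 → ∅
[9] deliver 0→3 → N3(foll t1 [q])
[10] deliver 3→0 → ∅
[11] timeout(2) → N2(cand t2 [q])
[12] deliver 2→1 → N1(foll t2 [-])
[13] deliver 1→2 → ∅
[14] deliver 2→3 → N3(foll t2 [q])
[15] deliver 3→2 → N2(lead t2 [q])
[16] deliver 1→2 → ∅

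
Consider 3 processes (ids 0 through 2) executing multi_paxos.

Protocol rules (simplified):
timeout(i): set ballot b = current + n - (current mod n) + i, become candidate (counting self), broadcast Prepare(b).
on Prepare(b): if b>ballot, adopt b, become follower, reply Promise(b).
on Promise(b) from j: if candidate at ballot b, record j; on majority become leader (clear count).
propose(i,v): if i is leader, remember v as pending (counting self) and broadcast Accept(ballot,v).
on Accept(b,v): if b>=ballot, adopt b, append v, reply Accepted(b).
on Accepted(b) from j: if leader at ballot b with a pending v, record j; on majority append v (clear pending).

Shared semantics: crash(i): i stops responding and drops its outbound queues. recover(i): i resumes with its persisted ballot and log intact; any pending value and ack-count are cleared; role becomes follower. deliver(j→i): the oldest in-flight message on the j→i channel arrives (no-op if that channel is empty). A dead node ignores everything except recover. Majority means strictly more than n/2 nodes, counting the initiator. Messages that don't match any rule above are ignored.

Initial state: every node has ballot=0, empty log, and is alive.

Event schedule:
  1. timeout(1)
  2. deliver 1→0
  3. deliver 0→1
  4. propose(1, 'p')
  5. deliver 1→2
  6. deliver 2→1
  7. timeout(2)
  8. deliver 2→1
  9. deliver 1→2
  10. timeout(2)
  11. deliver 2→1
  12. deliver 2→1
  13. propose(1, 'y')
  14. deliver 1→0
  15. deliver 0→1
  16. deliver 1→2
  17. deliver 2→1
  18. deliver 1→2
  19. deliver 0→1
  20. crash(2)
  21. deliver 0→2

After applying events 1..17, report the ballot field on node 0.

1. timeout(1):  <1:cand b4 ->
2. deliver 1→0:  <0:foll b4 ->
3. deliver 0→1:  <1:lead b4 ->
4. propose(1,'p'):  nop
5. deliver 1→2:  <2:foll b4 ->
6. deliver 2→1:  nop
7. timeout(2):  <2:cand b8 ->
8. deliver 2→1:  <1:foll b8 ->
9. deliver 1→2:  nop
10. timeout(2):  <2:cand b11 ->
11. deliver 2→1:  <1:foll b11 ->
12. deliver 2→1:  nop
13. propose(1,'y'):  nop
14. deliver 1→0:  <0:foll b4 p>
15. deliver 0→1:  nop
16. deliver 1→2:  nop
17. deliver 2→1:  nop

4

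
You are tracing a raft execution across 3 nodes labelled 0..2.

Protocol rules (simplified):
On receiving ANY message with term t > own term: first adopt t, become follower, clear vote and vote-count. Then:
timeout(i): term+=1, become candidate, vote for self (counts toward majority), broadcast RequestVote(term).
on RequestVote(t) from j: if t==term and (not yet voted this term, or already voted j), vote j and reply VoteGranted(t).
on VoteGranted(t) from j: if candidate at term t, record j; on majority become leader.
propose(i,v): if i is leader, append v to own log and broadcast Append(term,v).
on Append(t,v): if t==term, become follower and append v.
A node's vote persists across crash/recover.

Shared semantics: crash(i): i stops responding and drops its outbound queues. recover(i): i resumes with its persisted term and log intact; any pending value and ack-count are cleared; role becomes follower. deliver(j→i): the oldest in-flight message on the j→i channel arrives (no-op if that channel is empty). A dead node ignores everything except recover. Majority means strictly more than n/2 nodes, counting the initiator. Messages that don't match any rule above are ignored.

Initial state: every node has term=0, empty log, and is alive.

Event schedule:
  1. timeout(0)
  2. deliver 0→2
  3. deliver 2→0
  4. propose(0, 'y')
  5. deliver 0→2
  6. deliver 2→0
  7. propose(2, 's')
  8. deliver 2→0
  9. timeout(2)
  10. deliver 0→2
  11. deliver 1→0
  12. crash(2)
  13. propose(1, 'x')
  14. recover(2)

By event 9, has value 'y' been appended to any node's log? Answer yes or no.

yes

[1] timeout(0) → N0(cand t1 [-])
[2] deliver 0→2 → N2(foll t1 [-])
[3] deliver 2→0 → N0(lead t1 [-])
[4] propose(0,'y') → N0(lead t1 [y])
[5] deliver 0→2 → N2(foll t1 [y])
[6] deliver 2→0 → ∅
[7] propose(2,'s') → ∅
[8] deliver 2→0 → ∅
[9] timeout(2) → N2(cand t2 [y])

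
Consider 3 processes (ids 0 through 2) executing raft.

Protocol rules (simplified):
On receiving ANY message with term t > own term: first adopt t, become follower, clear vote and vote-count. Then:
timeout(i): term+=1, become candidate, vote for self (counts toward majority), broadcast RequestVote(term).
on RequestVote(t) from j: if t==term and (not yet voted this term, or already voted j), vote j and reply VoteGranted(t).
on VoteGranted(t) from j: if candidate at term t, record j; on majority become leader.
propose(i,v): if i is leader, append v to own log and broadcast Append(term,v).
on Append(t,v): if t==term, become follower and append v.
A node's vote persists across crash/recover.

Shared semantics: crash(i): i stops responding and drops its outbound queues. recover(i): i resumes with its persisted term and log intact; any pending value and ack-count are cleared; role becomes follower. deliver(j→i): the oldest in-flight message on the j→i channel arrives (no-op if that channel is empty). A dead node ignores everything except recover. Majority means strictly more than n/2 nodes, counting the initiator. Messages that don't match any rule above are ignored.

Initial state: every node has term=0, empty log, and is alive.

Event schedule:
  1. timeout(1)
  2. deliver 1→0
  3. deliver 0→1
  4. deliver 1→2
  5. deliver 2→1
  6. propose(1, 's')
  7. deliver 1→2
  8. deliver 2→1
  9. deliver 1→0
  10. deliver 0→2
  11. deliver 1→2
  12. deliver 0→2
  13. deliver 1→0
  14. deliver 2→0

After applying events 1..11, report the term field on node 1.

after 1 — timeout(1): n1:cand/t1/[-]
after 2 — deliver 1→0: n0:foll/t1/[-]
after 3 — deliver 0→1: n1:lead/t1/[-]
after 4 — deliver 1→2: n2:foll/t1/[-]
after 5 — deliver 2→1: ·
after 6 — propose(1,'s'): n1:lead/t1/[s]
after 7 — deliver 1→2: n2:foll/t1/[s]
after 8 — deliver 2→1: ·
after 9 — deliver 1→0: n0:foll/t1/[s]
after 10 — deliver 0→2: ·
after 11 — deliver 1→2: ·

1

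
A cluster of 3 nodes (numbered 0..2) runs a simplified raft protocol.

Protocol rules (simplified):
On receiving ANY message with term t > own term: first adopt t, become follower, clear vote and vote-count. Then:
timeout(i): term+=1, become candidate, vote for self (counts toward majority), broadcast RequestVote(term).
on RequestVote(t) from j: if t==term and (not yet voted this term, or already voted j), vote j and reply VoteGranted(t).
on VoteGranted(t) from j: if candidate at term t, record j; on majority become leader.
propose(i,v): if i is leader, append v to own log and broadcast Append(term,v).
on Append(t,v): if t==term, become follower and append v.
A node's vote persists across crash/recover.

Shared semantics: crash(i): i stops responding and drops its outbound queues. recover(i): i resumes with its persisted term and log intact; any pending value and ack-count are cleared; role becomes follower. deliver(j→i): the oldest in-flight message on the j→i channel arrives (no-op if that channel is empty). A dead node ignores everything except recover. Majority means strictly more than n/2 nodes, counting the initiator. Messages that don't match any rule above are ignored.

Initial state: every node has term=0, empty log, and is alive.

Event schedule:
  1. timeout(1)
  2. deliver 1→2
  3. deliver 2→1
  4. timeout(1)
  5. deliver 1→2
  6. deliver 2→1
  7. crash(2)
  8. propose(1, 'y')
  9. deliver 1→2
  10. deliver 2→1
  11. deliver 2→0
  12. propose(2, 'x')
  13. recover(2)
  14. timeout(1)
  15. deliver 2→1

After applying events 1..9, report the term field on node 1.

e1 timeout(1): 1[cand,t=1,-]
e2 deliver 1→2: 2[foll,t=1,-]
e3 deliver 2→1: 1[lead,t=1,-]
e4 timeout(1): 1[cand,t=2,-]
e5 deliver 1→2: 2[foll,t=2,-]
e6 deliver 2→1: 1[lead,t=2,-]
e7 crash(2): 2[✗foll,t=2,-]
e8 propose(1,'y'): 1[lead,t=2,y]
e9 deliver 1→2: ·

2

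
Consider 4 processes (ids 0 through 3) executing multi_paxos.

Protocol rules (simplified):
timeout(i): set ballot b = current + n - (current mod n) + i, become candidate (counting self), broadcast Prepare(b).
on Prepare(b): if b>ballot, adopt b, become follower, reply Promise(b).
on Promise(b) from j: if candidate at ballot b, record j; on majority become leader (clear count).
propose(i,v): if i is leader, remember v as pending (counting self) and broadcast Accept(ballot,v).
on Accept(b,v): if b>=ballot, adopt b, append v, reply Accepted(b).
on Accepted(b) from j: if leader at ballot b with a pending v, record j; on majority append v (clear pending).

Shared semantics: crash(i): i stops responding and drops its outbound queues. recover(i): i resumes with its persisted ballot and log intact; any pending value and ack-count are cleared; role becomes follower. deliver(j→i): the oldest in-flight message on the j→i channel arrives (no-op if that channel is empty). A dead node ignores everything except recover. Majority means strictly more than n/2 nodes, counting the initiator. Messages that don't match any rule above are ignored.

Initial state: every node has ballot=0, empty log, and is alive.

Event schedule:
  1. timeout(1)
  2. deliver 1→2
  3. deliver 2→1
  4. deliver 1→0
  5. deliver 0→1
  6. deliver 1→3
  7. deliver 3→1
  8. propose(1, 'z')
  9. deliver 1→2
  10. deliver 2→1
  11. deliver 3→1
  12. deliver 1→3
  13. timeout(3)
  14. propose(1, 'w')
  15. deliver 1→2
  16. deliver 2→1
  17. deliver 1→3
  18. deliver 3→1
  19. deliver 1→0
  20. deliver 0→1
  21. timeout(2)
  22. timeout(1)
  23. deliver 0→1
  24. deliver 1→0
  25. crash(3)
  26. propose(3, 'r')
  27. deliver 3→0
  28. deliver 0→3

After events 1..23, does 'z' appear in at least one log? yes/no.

yes

1. timeout(1):  <1:cand b5 ->
2. deliver 1→2:  <2:foll b5 ->
3. deliver 2→1:  nop
4. deliver 1→0:  <0:foll b5 ->
5. deliver 0→1:  <1:lead b5 ->
6. deliver 1→3:  <3:foll b5 ->
7. deliver 3→1:  nop
8. propose(1,'z'):  nop
9. deliver 1→2:  <2:foll b5 z>
10. deliver 2→1:  nop
11. deliver 3→1:  nop
12. deliver 1→3:  <3:foll b5 z>
13. timeout(3):  <3:cand b11 z>
14. propose(1,'w'):  nop
15. deliver 1→2:  <2:foll b5 z,w>
16. deliver 2→1:  nop
17. deliver 1→3:  nop
18. deliver 3→1:  <1:lead b5 w>
19. deliver 1→0:  <0:foll b5 z>
20. deliver 0→1:  nop
21. timeout(2):  <2:cand b10 z,w>
22. timeout(1):  <1:cand b9 w>
23. deliver 0→1:  nop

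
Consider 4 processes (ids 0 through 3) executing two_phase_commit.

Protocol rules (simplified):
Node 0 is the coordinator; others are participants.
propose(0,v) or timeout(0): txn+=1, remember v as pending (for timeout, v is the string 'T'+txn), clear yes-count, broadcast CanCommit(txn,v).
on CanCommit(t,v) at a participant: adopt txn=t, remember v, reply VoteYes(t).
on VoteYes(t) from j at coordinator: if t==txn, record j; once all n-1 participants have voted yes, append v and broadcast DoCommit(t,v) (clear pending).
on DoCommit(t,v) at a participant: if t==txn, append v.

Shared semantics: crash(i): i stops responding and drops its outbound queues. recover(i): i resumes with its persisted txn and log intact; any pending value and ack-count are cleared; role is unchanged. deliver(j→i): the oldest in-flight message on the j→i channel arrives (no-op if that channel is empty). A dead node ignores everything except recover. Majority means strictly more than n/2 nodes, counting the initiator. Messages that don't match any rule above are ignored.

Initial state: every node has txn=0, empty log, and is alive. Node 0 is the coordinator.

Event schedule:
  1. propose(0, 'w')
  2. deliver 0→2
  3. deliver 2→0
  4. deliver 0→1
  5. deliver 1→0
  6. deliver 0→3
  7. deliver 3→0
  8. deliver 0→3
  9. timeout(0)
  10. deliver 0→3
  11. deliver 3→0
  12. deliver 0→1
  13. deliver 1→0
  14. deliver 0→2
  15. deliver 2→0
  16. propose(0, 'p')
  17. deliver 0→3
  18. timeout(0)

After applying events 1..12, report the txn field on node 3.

2

step 1 propose(0,'w'): 0={coor,t=1,log=-}
step 2 deliver 0→2: 2={part,t=1,log=-}
step 3 deliver 2→0: —
step 4 deliver 0→1: 1={part,t=1,log=-}
step 5 deliver 1→0: —
step 6 deliver 0→3: 3={part,t=1,log=-}
step 7 deliver 3→0: 0={coor,t=1,log=w}
step 8 deliver 0→3: 3={part,t=1,log=w}
step 9 timeout(0): 0={coor,t=2,log=w}
step 10 deliver 0→3: 3={part,t=2,log=w}
step 11 deliver 3→0: —
step 12 deliver 0→1: 1={part,t=1,log=w}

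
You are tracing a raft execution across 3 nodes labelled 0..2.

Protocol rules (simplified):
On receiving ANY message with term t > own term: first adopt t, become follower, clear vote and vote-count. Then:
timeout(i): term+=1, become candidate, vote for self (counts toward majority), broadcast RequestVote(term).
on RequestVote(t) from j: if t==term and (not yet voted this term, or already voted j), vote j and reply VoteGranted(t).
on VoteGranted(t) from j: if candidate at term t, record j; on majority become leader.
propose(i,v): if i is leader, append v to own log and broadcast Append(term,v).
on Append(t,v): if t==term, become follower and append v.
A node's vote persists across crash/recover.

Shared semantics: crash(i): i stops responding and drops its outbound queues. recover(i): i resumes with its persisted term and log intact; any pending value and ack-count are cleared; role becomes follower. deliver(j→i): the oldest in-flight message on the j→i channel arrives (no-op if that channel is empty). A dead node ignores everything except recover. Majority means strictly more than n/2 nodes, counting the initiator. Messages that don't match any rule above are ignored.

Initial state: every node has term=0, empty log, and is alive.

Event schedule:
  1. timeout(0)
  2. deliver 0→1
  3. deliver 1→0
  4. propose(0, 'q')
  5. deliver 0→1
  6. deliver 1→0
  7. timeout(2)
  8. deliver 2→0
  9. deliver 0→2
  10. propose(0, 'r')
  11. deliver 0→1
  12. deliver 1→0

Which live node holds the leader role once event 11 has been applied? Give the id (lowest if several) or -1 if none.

0

[1] timeout(0) → N0(cand t1 [-])
[2] deliver 0→1 → N1(foll t1 [-])
[3] deliver 1→0 → N0(lead t1 [-])
[4] propose(0,'q') → N0(lead t1 [q])
[5] deliver 0→1 → N1(foll t1 [q])
[6] deliver 1→0 → ∅
[7] timeout(2) → N2(cand t1 [-])
[8] deliver 2→0 → ∅
[9] deliver 0→2 → ∅
[10] propose(0,'r') → N0(lead t1 [q,r])
[11] deliver 0→1 → N1(foll t1 [q,r])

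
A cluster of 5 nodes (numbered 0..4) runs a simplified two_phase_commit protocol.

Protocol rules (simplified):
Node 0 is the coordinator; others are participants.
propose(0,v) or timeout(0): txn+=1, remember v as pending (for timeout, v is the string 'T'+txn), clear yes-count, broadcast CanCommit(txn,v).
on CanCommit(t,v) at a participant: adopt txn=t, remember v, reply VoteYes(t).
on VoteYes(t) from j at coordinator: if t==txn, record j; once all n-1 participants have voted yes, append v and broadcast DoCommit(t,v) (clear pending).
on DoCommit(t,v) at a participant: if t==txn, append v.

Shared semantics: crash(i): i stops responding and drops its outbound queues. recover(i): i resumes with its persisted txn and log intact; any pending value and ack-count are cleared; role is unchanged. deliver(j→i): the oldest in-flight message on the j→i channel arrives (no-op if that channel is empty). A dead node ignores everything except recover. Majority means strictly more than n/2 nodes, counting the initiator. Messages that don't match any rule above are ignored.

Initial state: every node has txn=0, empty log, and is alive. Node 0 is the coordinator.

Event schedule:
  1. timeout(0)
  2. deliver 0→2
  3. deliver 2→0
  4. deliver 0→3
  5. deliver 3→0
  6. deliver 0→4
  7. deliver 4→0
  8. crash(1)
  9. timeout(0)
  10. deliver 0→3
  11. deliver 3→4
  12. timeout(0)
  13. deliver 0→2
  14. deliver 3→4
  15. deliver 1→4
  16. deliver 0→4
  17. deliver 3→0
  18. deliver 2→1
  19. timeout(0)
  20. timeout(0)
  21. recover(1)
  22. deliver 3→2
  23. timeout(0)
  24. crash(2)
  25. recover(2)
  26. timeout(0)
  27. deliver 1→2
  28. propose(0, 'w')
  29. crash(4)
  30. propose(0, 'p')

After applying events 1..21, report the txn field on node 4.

2

1. timeout(0):  <0:coor t1 ->
2. deliver 0→2:  <2:part t1 ->
3. deliver 2→0:  nop
4. deliver 0→3:  <3:part t1 ->
5. deliver 3→0:  nop
6. deliver 0→4:  <4:part t1 ->
7. deliver 4→0:  nop
8. crash(1):  <1:✗part t0 ->
9. timeout(0):  <0:coor t2 ->
10. deliver 0→3:  <3:part t2 ->
11. deliver 3→4:  nop
12. timeout(0):  <0:coor t3 ->
13. deliver 0→2:  <2:part t2 ->
14. deliver 3→4:  nop
15. deliver 1→4:  nop
16. deliver 0→4:  <4:part t2 ->
17. deliver 3→0:  nop
18. deliver 2→1:  nop
19. timeout(0):  <0:coor t4 ->
20. timeout(0):  <0:coor t5 ->
21. recover(1):  <1:part t0 ->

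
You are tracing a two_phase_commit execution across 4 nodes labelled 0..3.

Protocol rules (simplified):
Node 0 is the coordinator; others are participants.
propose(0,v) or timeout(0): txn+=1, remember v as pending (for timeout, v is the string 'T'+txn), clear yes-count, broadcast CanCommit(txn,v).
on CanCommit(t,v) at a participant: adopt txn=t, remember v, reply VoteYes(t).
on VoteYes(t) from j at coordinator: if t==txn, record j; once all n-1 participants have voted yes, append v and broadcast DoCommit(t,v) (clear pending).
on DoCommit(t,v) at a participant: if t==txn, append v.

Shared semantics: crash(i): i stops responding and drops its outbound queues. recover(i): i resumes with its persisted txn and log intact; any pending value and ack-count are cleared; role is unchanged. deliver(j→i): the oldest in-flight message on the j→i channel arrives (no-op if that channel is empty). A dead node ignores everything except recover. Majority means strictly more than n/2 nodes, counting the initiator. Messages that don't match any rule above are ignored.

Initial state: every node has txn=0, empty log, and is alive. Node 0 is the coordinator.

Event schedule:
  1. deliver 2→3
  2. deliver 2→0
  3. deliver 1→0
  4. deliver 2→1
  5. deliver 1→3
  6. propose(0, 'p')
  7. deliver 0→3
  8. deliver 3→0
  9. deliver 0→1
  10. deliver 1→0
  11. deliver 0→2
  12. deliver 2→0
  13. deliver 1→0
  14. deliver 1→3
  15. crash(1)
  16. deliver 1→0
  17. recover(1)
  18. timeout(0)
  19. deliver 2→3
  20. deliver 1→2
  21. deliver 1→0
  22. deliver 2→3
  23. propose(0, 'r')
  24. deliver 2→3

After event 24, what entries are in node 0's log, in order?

step 1 deliver 2→3: —
step 2 deliver 2→0: —
step 3 deliver 1→0: —
step 4 deliver 2→1: —
step 5 deliver 1→3: —
step 6 propose(0,'p'): 0={coor,t=1,log=-}
step 7 deliver 0→3: 3={part,t=1,log=-}
step 8 deliver 3→0: —
step 9 deliver 0→1: 1={part,t=1,log=-}
step 10 deliver 1→0: —
step 11 deliver 0→2: 2={part,t=1,log=-}
step 12 deliver 2→0: 0={coor,t=1,log=p}
step 13 deliver 1→0: —
step 14 deliver 1→3: —
step 15 crash(1): 1={✗part,t=1,log=-}
step 16 deliver 1→0: —
step 17 recover(1): 1={part,t=1,log=-}
step 18 timeout(0): 0={coor,t=2,log=p}
step 19 deliver 2→3: —
step 20 deliver 1→2: —
step 21 deliver 1→0: —
step 22 deliver 2→3: —
step 23 propose(0,'r'): 0={coor,t=3,log=p}
step 24 deliver 2→3: —

p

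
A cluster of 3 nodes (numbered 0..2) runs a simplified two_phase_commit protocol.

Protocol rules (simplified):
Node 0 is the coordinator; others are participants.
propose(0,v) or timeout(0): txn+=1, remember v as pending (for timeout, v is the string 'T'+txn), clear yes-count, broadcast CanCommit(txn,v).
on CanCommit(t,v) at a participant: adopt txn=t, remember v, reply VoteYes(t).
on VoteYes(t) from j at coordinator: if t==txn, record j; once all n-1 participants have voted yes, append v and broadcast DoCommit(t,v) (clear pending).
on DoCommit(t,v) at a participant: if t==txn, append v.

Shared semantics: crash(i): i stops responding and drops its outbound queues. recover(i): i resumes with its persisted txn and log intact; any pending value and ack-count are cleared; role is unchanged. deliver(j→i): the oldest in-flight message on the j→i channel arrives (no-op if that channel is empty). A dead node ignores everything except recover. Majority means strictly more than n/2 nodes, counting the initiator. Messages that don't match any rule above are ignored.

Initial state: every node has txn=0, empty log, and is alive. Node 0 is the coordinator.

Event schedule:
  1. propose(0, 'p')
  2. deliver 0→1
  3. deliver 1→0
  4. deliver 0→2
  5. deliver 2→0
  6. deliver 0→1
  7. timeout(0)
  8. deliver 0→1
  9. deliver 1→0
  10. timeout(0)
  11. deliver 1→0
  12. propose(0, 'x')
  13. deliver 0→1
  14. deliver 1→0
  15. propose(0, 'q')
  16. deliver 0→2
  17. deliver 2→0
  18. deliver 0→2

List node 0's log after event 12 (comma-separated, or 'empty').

p

e1 propose(0,'p'): 0[coor,t=1,-]
e2 deliver 0→1: 1[part,t=1,-]
e3 deliver 1→0: ·
e4 deliver 0→2: 2[part,t=1,-]
e5 deliver 2→0: 0[coor,t=1,p]
e6 deliver 0→1: 1[part,t=1,p]
e7 timeout(0): 0[coor,t=2,p]
e8 deliver 0→1: 1[part,t=2,p]
e9 deliver 1→0: ·
e10 timeout(0): 0[coor,t=3,p]
e11 deliver 1→0: ·
e12 propose(0,'x'): 0[coor,t=4,p]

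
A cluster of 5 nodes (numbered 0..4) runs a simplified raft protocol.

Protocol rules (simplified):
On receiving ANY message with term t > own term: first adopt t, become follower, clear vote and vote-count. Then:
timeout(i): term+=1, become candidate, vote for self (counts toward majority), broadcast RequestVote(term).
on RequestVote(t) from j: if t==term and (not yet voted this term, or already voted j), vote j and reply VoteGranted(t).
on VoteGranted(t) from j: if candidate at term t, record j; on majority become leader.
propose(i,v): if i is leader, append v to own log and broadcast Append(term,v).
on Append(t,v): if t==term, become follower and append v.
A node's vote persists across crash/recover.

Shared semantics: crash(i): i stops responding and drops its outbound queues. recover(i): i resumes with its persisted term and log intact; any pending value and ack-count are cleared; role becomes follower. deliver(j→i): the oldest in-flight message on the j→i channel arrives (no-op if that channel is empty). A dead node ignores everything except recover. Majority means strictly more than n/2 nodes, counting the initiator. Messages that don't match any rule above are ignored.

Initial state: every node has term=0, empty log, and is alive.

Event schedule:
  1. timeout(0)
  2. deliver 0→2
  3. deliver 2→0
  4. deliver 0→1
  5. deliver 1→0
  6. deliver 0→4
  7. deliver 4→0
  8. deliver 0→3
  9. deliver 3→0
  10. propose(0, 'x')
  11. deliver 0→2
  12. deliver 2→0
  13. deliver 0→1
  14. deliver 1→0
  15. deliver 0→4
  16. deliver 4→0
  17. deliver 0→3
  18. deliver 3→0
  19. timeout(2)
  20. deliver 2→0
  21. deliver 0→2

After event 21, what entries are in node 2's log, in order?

x

after 1 — timeout(0): n0:cand/t1/[-]
after 2 — deliver 0→2: n2:foll/t1/[-]
after 3 — deliver 2→0: ·
after 4 — deliver 0→1: n1:foll/t1/[-]
after 5 — deliver 1→0: n0:lead/t1/[-]
after 6 — deliver 0→4: n4:foll/t1/[-]
after 7 — deliver 4→0: ·
after 8 — deliver 0→3: n3:foll/t1/[-]
after 9 — deliver 3→0: ·
after 10 — propose(0,'x'): n0:lead/t1/[x]
after 11 — deliver 0→2: n2:foll/t1/[x]
after 12 — deliver 2→0: ·
after 13 — deliver 0→1: n1:foll/t1/[x]
after 14 — deliver 1→0: ·
after 15 — deliver 0→4: n4:foll/t1/[x]
after 16 — deliver 4→0: ·
after 17 — deliver 0→3: n3:foll/t1/[x]
after 18 — deliver 3→0: ·
after 19 — timeout(2): n2:cand/t2/[x]
after 20 — deliver 2→0: n0:foll/t2/[x]
after 21 — deliver 0→2: ·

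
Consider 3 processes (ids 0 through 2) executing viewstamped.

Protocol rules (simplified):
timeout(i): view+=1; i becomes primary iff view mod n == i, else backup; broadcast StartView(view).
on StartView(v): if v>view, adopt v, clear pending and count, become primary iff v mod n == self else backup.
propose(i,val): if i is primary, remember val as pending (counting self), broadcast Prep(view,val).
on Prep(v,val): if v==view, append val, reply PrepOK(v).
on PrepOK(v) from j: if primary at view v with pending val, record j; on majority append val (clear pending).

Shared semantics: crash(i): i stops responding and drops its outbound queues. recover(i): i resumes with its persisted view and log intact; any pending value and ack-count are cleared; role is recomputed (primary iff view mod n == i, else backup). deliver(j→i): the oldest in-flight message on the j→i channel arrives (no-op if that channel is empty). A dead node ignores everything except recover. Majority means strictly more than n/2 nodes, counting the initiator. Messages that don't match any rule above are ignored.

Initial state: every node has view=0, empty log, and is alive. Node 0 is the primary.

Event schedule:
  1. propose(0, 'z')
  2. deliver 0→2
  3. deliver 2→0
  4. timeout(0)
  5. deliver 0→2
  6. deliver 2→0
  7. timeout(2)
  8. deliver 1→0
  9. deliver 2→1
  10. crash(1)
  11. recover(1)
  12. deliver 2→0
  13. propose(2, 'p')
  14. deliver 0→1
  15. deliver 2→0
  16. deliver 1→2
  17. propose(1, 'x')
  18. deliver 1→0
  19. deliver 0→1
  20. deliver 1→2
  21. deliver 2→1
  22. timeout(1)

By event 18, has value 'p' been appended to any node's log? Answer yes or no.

yes

[1] propose(0,'z') → ∅
[2] deliver 0→2 → N2(back v0 [z])
[3] deliver 2→0 → N0(prim v0 [z])
[4] timeout(0) → N0(back v1 [z])
[5] deliver 0→2 → N2(back v1 [z])
[6] deliver 2→0 → ∅
[7] timeout(2) → N2(prim v2 [z])
[8] deliver 1→0 → ∅
[9] deliver 2→1 → N1(back v2 [-])
[10] crash(1) → N1(✗back v2 [-])
[11] recover(1) → N1(back v2 [-])
[12] deliver 2→0 → N0(back v2 [z])
[13] propose(2,'p') → ∅
[14] deliver 0→1 → ∅
[15] deliver 2→0 → N0(back v2 [z,p])
[16] deliver 1→2 → ∅
[17] propose(1,'x') → ∅
[18] deliver 1→0 → ∅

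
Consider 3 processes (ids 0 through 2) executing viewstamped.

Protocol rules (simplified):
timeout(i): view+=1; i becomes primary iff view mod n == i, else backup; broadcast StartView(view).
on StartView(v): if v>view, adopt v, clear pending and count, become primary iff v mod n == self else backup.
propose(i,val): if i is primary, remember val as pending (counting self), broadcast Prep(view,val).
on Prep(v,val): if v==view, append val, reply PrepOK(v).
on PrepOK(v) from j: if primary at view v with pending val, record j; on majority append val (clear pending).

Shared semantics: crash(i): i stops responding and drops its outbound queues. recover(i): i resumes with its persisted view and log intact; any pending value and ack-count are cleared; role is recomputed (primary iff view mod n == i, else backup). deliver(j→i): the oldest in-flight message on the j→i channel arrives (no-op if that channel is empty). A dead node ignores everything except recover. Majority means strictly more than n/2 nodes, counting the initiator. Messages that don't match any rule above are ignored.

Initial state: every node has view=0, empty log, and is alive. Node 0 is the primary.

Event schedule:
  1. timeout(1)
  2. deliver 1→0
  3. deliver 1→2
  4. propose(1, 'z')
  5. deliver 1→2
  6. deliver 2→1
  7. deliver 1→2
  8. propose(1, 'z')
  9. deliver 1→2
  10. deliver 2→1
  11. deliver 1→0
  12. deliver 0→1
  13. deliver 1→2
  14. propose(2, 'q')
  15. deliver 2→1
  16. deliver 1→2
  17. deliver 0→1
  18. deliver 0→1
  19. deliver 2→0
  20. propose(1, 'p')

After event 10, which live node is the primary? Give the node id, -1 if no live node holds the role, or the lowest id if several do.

1

step 1 timeout(1): 1={prim,v=1,log=-}
step 2 deliver 1→0: 0={back,v=1,log=-}
step 3 deliver 1→2: 2={back,v=1,log=-}
step 4 propose(1,'z'): —
step 5 deliver 1→2: 2={back,v=1,log=z}
step 6 deliver 2→1: 1={prim,v=1,log=z}
step 7 deliver 1→2: —
step 8 propose(1,'z'): —
step 9 deliver 1→2: 2={back,v=1,log=z,z}
step 10 deliver 2→1: 1={prim,v=1,log=z,z}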